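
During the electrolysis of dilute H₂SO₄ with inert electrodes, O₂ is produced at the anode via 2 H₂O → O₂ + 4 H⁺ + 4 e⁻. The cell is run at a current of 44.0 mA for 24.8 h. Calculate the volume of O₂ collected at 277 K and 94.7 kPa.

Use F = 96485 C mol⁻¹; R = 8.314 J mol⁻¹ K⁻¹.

Q = I·t = 0.04400 A × 89280 s = 3928 C.
n(e⁻) = Q/F = 3928 / 96485 = 0.04071 mol.
4 electrons are transferred per O₂ molecule, so n(O₂) = 0.04071 / 4 = 0.01018 mol.
V = nRT/P = (0.01018 × 8.314 × 277) / (94.7 × 10³ Pa) = 2.48 × 10⁻⁴ m³ = 0.248 L.

0.248 L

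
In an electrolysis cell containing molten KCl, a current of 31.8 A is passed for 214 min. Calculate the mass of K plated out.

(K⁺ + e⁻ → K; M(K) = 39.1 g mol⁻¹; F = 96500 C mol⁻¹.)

165 g

Q = I·t = 31.80 A × 12840 s = 408300 C.
n(e⁻) = Q/F = 408300 / 96500 = 4.231 mol.
K⁺ + e⁻ → K, so n(K) = n(e⁻)/1 = 4.231 mol.
m = n·M = 4.231 × 39.1 = 165 g.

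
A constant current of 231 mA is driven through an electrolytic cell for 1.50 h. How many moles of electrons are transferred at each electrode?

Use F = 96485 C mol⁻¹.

Q = I·t = 0.2310 A × 5400.0 s = 1247 C.
n(e⁻) = Q/F = 1247 / 96485 = 0.0129 mol.

0.0129 mol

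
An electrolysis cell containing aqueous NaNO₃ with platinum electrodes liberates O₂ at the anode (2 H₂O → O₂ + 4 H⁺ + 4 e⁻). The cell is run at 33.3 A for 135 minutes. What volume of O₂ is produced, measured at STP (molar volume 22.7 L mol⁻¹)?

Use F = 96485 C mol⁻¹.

15.9 L

Q = I·t = 33.30 A × 8100.0 s = 269700 C.
n(e⁻) = Q/F = 269700 / 96485 = 2.796 mol.
4 electrons are transferred per O₂ molecule, so n(O₂) = 2.796 / 4 = 0.6989 mol.
V = n × V_m = 0.6989 × 22.7 = 15.9 L.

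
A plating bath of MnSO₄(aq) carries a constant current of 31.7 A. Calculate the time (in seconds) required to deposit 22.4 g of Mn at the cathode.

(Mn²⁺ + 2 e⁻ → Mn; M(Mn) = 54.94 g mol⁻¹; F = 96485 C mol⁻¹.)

n(Mn) = m/M = 22.4 / 54.94 = 0.4077 mol.
Each Mn atom requires 2 electrons, so n(e⁻) = 2 × 0.4077 = 0.8154 mol.
Q = n(e⁻)·F = 0.8154 × 96485 = 78680 C.
t = Q/I = 78680 / 31.70 A = 2482 s.

2480 s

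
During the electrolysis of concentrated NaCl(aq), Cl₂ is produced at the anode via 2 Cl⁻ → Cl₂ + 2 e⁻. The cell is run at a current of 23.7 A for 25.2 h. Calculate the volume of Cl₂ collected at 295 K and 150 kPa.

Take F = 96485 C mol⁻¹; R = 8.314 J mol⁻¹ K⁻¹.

182 L

Q = I·t = 23.70 A × 90720 s = 2150000 C.
n(e⁻) = Q/F = 2150000 / 96485 = 22.28 mol.
2 electrons are transferred per Cl₂ molecule, so n(Cl₂) = 22.28 / 2 = 11.14 mol.
V = nRT/P = (11.14 × 8.314 × 295) / (150 × 10³ Pa) = 0.182 m³ = 182 L.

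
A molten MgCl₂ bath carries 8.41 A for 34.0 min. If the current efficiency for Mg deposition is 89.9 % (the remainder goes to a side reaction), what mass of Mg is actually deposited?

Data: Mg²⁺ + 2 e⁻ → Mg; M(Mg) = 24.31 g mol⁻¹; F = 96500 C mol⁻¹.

1.94 g

Q = I·t = 8.410 × 2040.0 = 17160 C.
n(e⁻) = 17160/96500 = 0.1778 mol; theoretically n(Mg) = 0.1778/2 = 0.08889 mol, m_theo = 2.161 g.
At 89.9 % efficiency, m_actual = 0.899 × 2.161 = 1.94 g.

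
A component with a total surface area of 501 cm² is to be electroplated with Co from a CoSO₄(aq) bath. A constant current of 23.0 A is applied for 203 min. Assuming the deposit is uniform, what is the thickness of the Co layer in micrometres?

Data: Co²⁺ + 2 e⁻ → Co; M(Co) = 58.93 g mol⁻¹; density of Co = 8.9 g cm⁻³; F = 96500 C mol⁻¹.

192 μm

Q = I·t = 23.00 × 12180 = 280100 C; n(e⁻) = 2.903 mol.
n(Co) = n(e⁻)/2 = 1.452 mol, so m = 1.452 × 58.93 = 85.54 g.
Volume = m/ρ = 85.54 / 8.9 = 9.611 cm³.
Thickness = V/A = 9.611 / 501 = 0.0192 cm = 192 μm.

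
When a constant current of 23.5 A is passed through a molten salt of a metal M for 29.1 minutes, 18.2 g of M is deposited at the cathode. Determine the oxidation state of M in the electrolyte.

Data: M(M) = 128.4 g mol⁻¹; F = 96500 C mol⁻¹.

+3

Q = I·t = 23.50 A × 1746.0 s = 41030 C, so n(e⁻) = 41030/96500 = 0.4252 mol.
n(M) deposited = 18.2 / 128.4 = 0.1417 mol.
Electrons per atom = n(e⁻)/n(M) = 0.4252 / 0.1417 = 3.00 ≈ 3, so the ion is M³⁺.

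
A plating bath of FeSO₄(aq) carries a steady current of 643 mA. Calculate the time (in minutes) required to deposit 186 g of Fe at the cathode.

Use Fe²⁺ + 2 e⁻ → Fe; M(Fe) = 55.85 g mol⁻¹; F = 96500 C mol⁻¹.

n(Fe) = m/M = 186 / 55.85 = 3.330 mol.
Each Fe atom requires 2 electrons, so n(e⁻) = 2 × 3.330 = 6.661 mol.
Q = n(e⁻)·F = 6.661 × 96500 = 642800 C.
t = Q/I = 642800 / 0.6430 A = 999600 s = 16700 min.

16700 min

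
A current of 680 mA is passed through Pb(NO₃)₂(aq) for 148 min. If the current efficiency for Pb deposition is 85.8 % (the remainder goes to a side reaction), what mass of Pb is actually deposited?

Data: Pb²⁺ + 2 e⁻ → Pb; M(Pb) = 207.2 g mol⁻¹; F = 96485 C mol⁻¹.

5.56 g

Q = I·t = 0.6800 × 8880.0 = 6038 C.
n(e⁻) = 6038/96485 = 0.06258 mol; theoretically n(Pb) = 0.06258/2 = 0.03129 mol, m_theo = 6.484 g.
At 85.8 % efficiency, m_actual = 0.858 × 6.484 = 5.56 g.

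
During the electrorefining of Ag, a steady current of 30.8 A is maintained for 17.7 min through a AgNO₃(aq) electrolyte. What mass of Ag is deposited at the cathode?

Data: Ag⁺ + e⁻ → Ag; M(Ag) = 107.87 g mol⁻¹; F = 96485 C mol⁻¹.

36.6 g

Q = I·t = 30.80 A × 1062.0 s = 32710 C.
n(e⁻) = Q/F = 32710 / 96485 = 0.3390 mol.
Ag⁺ + e⁻ → Ag, so n(Ag) = n(e⁻)/1 = 0.3390 mol.
m = n·M = 0.3390 × 107.87 = 36.6 g.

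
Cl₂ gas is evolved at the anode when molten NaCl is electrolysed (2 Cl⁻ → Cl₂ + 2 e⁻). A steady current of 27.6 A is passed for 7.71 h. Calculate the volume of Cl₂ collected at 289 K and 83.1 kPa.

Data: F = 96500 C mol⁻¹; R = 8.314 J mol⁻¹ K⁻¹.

115 L

Q = I·t = 27.60 A × 27756 s = 766100 C.
n(e⁻) = Q/F = 766100 / 96500 = 7.939 mol.
2 electrons are transferred per Cl₂ molecule, so n(Cl₂) = 7.939 / 2 = 3.969 mol.
V = nRT/P = (3.969 × 8.314 × 289) / (83.1 × 10³ Pa) = 0.115 m³ = 115 L.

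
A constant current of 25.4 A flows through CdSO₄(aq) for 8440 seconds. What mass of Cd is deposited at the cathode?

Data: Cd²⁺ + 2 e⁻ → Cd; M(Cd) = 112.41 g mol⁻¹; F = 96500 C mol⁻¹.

Q = I·t = 25.40 A × 8440.0 s = 214400 C.
n(e⁻) = Q/F = 214400 / 96500 = 2.222 mol.
Cd²⁺ + 2 e⁻ → Cd, so n(Cd) = n(e⁻)/2 = 1.111 mol.
m = n·M = 1.111 × 112.41 = 125 g.

125 g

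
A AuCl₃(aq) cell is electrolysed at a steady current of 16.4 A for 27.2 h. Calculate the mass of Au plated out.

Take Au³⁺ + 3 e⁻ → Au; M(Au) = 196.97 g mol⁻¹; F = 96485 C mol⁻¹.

Q = I·t = 16.40 A × 97920 s = 1606000 C.
n(e⁻) = Q/F = 1606000 / 96485 = 16.64 mol.
Au³⁺ + 3 e⁻ → Au, so n(Au) = n(e⁻)/3 = 5.548 mol.
m = n·M = 5.548 × 196.97 = 1090 g.

1090 g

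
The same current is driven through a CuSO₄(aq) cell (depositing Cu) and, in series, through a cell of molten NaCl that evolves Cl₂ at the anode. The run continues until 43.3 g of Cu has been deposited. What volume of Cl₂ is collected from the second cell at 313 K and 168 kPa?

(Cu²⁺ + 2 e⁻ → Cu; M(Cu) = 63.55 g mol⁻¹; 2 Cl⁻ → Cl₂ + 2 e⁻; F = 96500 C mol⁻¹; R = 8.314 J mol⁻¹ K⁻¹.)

n(Cu) = 43.3 / 63.55 = 0.6814 mol, so n(e⁻) = 2 × 0.6814 = 1.363 mol.
The cells are in series, so the same 1.363 mol of electrons passes through the second cell.
2 Cl⁻ → Cl₂ + 2 e⁻ — 2 mol e⁻ per mol Cl₂, so n(Cl₂) = 1.363/2 = 0.6814 mol.
V = nRT/P = (0.6814 × 8.314 × 313) / (168 × 10³) = 0.0106 m³ = 10.6 L.

10.6 L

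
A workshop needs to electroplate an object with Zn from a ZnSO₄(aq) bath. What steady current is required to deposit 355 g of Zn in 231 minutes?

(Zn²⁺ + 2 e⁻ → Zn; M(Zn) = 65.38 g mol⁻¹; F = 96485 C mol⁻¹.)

n(Zn) = 355 / 65.38 = 5.430 mol.
n(e⁻) = 2 × 5.430 = 10.86 mol.
Q = n(e⁻)·F = 10.86 × 96485 = 1048000 C.
I = Q/t = 1048000 / 13860 s = 75.6 A.

75.6 A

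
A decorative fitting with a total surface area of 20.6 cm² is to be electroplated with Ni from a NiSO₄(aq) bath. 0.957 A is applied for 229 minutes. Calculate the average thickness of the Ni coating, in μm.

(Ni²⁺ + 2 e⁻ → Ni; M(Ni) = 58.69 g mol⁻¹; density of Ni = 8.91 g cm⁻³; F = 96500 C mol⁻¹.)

218 μm

Q = I·t = 0.9570 × 13740 = 13150 C; n(e⁻) = 0.1363 mol.
n(Ni) = n(e⁻)/2 = 0.06813 mol, so m = 0.06813 × 58.69 = 3.999 g.
Volume = m/ρ = 3.999 / 8.91 = 0.4488 cm³.
Thickness = V/A = 0.4488 / 20.6 = 0.0218 cm = 218 μm.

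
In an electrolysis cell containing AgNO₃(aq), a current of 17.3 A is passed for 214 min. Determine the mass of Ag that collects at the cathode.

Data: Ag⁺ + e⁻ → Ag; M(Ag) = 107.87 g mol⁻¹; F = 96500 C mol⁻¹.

Q = I·t = 17.30 A × 12840 s = 222100 C.
n(e⁻) = Q/F = 222100 / 96500 = 2.302 mol.
Ag⁺ + e⁻ → Ag, so n(Ag) = n(e⁻)/1 = 2.302 mol.
m = n·M = 2.302 × 107.87 = 248 g.

248 g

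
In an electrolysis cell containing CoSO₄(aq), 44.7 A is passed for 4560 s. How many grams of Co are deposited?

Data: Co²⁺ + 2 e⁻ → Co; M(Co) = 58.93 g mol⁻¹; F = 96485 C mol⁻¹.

Q = I·t = 44.70 A × 4560.0 s = 203800 C.
n(e⁻) = Q/F = 203800 / 96485 = 2.113 mol.
Co²⁺ + 2 e⁻ → Co, so n(Co) = n(e⁻)/2 = 1.056 mol.
m = n·M = 1.056 × 58.93 = 62.2 g.

62.2 g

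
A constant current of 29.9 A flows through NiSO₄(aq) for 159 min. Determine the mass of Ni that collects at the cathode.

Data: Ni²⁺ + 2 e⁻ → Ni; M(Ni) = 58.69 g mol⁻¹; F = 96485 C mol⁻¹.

Q = I·t = 29.90 A × 9540.0 s = 285200 C.
n(e⁻) = Q/F = 285200 / 96485 = 2.956 mol.
Ni²⁺ + 2 e⁻ → Ni, so n(Ni) = n(e⁻)/2 = 1.478 mol.
m = n·M = 1.478 × 58.69 = 86.8 g.

86.8 g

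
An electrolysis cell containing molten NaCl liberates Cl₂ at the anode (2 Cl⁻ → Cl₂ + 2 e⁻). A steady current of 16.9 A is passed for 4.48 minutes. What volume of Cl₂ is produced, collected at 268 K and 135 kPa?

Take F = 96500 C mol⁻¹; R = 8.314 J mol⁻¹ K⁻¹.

0.388 L

Q = I·t = 16.90 A × 268.80 s = 4543 C.
n(e⁻) = Q/F = 4543 / 96500 = 0.04707 mol.
2 electrons are transferred per Cl₂ molecule, so n(Cl₂) = 0.04707 / 2 = 0.02354 mol.
V = nRT/P = (0.02354 × 8.314 × 268) / (135 × 10³ Pa) = 3.88 × 10⁻⁴ m³ = 0.388 L.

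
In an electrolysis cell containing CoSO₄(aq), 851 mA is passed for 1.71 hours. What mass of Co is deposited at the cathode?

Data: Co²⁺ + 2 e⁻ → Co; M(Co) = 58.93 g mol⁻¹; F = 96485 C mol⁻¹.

Q = I·t = 0.8510 A × 6156.0 s = 5239 C.
n(e⁻) = Q/F = 5239 / 96485 = 0.05430 mol.
Co²⁺ + 2 e⁻ → Co, so n(Co) = n(e⁻)/2 = 0.02715 mol.
m = n·M = 0.02715 × 58.93 = 1.60 g.

1.60 g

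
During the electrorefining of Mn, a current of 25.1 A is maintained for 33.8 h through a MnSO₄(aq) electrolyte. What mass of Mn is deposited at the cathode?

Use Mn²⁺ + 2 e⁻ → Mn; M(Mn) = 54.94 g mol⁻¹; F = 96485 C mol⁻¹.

Q = I·t = 25.10 A × 121680 s = 3054000 C.
n(e⁻) = Q/F = 3054000 / 96485 = 31.65 mol.
Mn²⁺ + 2 e⁻ → Mn, so n(Mn) = n(e⁻)/2 = 15.83 mol.
m = n·M = 15.83 × 54.94 = 870 g.

870 g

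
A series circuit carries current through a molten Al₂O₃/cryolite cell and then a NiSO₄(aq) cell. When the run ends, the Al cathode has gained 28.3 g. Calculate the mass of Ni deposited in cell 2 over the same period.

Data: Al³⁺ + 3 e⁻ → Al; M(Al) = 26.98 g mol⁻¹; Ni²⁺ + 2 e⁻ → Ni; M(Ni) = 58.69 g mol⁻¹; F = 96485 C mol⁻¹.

n(Al) = 28.3 / 26.98 = 1.049 mol.
Since Al³⁺ + 3 e⁻ → Al, n(e⁻) passed = 3 × 1.049 = 3.147 mol.
Cells in series carry the same charge, so the same 3.147 mol of electrons passes through cell 2.
Ni²⁺ + 2 e⁻ → Ni, so n(Ni) = 3.147 / 2 = 1.573 mol.
m(Ni) = 1.573 × 58.69 = 92.3 g.

92.3 g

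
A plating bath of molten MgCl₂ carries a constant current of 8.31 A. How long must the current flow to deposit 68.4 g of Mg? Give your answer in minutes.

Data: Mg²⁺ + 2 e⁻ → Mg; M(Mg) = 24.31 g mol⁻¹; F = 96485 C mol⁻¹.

1090 min

n(Mg) = m/M = 68.4 / 24.31 = 2.814 mol.
Each Mg atom requires 2 electrons, so n(e⁻) = 2 × 2.814 = 5.627 mol.
Q = n(e⁻)·F = 5.627 × 96485 = 543000 C.
t = Q/I = 543000 / 8.310 A = 65340 s = 1090 min.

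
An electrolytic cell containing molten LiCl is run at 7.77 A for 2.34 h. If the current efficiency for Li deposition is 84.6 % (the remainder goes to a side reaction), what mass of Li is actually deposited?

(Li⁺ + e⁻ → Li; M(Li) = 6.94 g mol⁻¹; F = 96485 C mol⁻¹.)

Q = I·t = 7.770 × 8424.0 = 65450 C.
n(e⁻) = 65450/96485 = 0.6784 mol; theoretically n(Li) = 0.6784/1 = 0.6784 mol, m_theo = 4.708 g.
At 84.6 % efficiency, m_actual = 0.846 × 4.708 = 3.98 g.

3.98 g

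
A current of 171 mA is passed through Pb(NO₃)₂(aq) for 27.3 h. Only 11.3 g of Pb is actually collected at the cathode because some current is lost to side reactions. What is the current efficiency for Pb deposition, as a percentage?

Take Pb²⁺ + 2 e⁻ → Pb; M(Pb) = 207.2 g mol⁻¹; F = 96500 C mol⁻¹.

Q = I·t = 0.1710 × 98280 = 16810 C; n(e⁻) = 16810/96500 = 0.1742 mol.
Theoretical n(Pb) = n(e⁻)/2 = 0.08708 mol, i.e. m_theo = 0.08708 × 207.2 = 18.04 g.
Efficiency = m_actual / m_theo = 11.3 / 18.04 = 62.6 %.

62.6 %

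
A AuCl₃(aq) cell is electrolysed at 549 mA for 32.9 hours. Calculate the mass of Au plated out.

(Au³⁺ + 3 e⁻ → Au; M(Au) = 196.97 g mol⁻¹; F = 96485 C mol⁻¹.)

Q = I·t = 0.5490 A × 118440 s = 65020 C.
n(e⁻) = Q/F = 65020 / 96485 = 0.6739 mol.
Au³⁺ + 3 e⁻ → Au, so n(Au) = n(e⁻)/3 = 0.2246 mol.
m = n·M = 0.2246 × 196.97 = 44.2 g.

44.2 g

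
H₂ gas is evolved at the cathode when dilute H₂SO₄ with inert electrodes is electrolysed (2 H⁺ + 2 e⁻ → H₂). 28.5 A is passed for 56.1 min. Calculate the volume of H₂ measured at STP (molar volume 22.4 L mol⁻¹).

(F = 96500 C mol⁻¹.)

Q = I·t = 28.50 A × 3366.0 s = 95930 C.
n(e⁻) = Q/F = 95930 / 96500 = 0.9941 mol.
2 electrons are transferred per H₂ molecule, so n(H₂) = 0.9941 / 2 = 0.4971 mol.
V = n × V_m = 0.4971 × 22.4 = 11.1 L.

11.1 L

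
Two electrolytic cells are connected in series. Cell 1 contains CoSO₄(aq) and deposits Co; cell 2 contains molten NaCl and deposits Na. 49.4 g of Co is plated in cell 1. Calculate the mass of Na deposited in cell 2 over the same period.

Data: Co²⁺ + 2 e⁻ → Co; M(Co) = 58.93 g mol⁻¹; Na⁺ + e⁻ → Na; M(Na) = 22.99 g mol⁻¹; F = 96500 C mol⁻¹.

38.5 g

n(Co) = 49.4 / 58.93 = 0.8383 mol.
Since Co²⁺ + 2 e⁻ → Co, n(e⁻) passed = 2 × 0.8383 = 1.677 mol.
Cells in series carry the same charge, so the same 1.677 mol of electrons passes through cell 2.
Na⁺ + e⁻ → Na, so n(Na) = 1.677 / 1 = 1.677 mol.
m(Na) = 1.677 × 22.99 = 38.5 g.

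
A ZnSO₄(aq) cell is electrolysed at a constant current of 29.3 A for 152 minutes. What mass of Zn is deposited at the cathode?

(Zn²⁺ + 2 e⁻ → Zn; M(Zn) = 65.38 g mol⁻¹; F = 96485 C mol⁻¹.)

90.5 g

Q = I·t = 29.30 A × 9120.0 s = 267200 C.
n(e⁻) = Q/F = 267200 / 96485 = 2.770 mol.
Zn²⁺ + 2 e⁻ → Zn, so n(Zn) = n(e⁻)/2 = 1.385 mol.
m = n·M = 1.385 × 65.38 = 90.5 g.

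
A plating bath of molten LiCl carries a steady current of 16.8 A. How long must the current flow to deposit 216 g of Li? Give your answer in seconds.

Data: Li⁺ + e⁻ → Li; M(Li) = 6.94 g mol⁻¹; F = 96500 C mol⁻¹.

n(Li) = m/M = 216 / 6.94 = 31.12 mol.
Each Li atom requires 1 electron, so n(e⁻) = 1 × 31.12 = 31.12 mol.
Q = n(e⁻)·F = 31.12 × 96500 = 3003000 C.
t = Q/I = 3003000 / 16.80 A = 178800 s.

1.79 × 10⁵ s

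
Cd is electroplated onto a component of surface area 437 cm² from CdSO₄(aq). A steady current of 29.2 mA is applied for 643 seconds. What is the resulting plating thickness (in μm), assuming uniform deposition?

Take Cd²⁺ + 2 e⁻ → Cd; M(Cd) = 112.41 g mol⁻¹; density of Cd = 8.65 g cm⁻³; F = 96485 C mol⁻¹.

0.0289 μm

Q = I·t = 0.02920 × 643.00 = 18.78 C; n(e⁻) = 0.0001946 mol.
n(Cd) = n(e⁻)/2 = 0.00009730 mol, so m = 0.00009730 × 112.41 = 0.01094 g.
Volume = m/ρ = 0.01094 / 8.65 = 0.001264 cm³.
Thickness = V/A = 0.001264 / 437 = 2.89 × 10⁻⁶ cm = 0.0289 μm.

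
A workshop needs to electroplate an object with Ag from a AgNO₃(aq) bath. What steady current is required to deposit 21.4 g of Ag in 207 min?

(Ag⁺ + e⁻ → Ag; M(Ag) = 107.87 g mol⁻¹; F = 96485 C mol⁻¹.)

n(Ag) = 21.4 / 107.87 = 0.1984 mol.
n(e⁻) = 1 × 0.1984 = 0.1984 mol.
Q = n(e⁻)·F = 0.1984 × 96485 = 19140 C.
I = Q/t = 19140 / 12420 s = 1.54 A.

1.54 A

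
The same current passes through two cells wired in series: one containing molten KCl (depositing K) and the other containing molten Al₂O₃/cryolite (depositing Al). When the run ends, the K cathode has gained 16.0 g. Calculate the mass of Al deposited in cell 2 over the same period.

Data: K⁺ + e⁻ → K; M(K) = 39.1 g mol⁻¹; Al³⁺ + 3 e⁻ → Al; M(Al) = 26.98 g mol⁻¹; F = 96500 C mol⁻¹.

n(K) = 16.0 / 39.1 = 0.4092 mol.
Since K⁺ + e⁻ → K, n(e⁻) passed = 1 × 0.4092 = 0.4092 mol.
Cells in series carry the same charge, so the same 0.4092 mol of electrons passes through cell 2.
Al³⁺ + 3 e⁻ → Al, so n(Al) = 0.4092 / 3 = 0.1364 mol.
m(Al) = 0.1364 × 26.98 = 3.68 g.

3.68 g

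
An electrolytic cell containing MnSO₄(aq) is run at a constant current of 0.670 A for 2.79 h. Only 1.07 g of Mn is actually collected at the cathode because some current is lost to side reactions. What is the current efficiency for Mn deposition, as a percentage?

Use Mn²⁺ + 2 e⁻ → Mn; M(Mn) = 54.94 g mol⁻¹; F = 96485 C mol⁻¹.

55.8 %

Q = I·t = 0.6700 × 10044 = 6729 C; n(e⁻) = 6729/96485 = 0.06975 mol.
Theoretical n(Mn) = n(e⁻)/2 = 0.03487 mol, i.e. m_theo = 0.03487 × 54.94 = 1.916 g.
Efficiency = m_actual / m_theo = 1.07 / 1.916 = 55.8 %.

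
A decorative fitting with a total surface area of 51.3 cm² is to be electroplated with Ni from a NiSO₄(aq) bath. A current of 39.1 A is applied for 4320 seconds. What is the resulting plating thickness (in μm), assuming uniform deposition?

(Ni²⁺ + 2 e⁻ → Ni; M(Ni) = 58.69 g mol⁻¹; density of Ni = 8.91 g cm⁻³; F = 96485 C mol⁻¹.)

1120 μm

Q = I·t = 39.10 × 4320.0 = 168900 C; n(e⁻) = 1.751 mol.
n(Ni) = n(e⁻)/2 = 0.8753 mol, so m = 0.8753 × 58.69 = 51.37 g.
Volume = m/ρ = 51.37 / 8.91 = 5.766 cm³.
Thickness = V/A = 5.766 / 51.3 = 0.112 cm = 1120 μm.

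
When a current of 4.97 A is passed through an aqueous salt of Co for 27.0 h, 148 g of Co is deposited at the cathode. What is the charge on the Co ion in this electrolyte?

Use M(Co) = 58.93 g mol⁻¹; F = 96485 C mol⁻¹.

Q = I·t = 4.970 A × 97200 s = 483100 C, so n(e⁻) = 483100/96485 = 5.007 mol.
n(Co) deposited = 148 / 58.93 = 2.511 mol.
Electrons per atom = n(e⁻)/n(Co) = 5.007 / 2.511 = 1.99 ≈ 2, so the ion is Co²⁺.

+2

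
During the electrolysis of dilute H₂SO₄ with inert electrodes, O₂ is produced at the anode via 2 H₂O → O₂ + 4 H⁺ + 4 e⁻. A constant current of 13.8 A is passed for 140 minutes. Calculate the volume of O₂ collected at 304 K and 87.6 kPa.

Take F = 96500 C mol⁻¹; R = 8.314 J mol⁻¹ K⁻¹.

8.66 L

Q = I·t = 13.80 A × 8400.0 s = 115900 C.
n(e⁻) = Q/F = 115900 / 96500 = 1.201 mol.
4 electrons are transferred per O₂ molecule, so n(O₂) = 1.201 / 4 = 0.3003 mol.
V = nRT/P = (0.3003 × 8.314 × 304) / (87.6 × 10³ Pa) = 0.00866 m³ = 8.66 L.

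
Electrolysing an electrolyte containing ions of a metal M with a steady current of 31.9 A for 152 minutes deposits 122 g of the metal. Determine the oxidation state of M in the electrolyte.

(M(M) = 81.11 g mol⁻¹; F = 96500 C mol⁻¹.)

Q = I·t = 31.90 A × 9120.0 s = 290900 C, so n(e⁻) = 290900/96500 = 3.015 mol.
n(M) deposited = 122 / 81.11 = 1.504 mol.
Electrons per atom = n(e⁻)/n(M) = 3.015 / 1.504 = 2.00 ≈ 2, so the ion is M²⁺.

+2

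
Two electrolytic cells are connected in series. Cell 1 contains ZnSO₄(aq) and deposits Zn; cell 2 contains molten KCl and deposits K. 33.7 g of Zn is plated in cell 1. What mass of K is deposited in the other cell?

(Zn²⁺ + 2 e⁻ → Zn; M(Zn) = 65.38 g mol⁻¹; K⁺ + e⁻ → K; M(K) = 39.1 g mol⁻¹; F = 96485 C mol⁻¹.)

n(Zn) = 33.7 / 65.38 = 0.5154 mol.
Since Zn²⁺ + 2 e⁻ → Zn, n(e⁻) passed = 2 × 0.5154 = 1.031 mol.
Cells in series carry the same charge, so the same 1.031 mol of electrons passes through cell 2.
K⁺ + e⁻ → K, so n(K) = 1.031 / 1 = 1.031 mol.
m(K) = 1.031 × 39.1 = 40.3 g.

40.3 g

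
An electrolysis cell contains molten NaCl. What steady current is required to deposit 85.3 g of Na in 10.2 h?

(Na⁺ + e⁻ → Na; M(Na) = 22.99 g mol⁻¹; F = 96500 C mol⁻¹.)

n(Na) = 85.3 / 22.99 = 3.710 mol.
n(e⁻) = 1 × 3.710 = 3.710 mol.
Q = n(e⁻)·F = 3.710 × 96500 = 358000 C.
I = Q/t = 358000 / 36720 s = 9.75 A.

9.75 A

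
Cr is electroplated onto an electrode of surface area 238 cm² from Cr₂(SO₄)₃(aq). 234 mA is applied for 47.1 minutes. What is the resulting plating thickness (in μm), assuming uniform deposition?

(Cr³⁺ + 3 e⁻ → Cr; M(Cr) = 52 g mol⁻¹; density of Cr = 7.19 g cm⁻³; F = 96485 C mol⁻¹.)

Q = I·t = 0.2340 × 2826.0 = 661.3 C; n(e⁻) = 0.006854 mol.
n(Cr) = n(e⁻)/3 = 0.002285 mol, so m = 0.002285 × 52 = 0.1188 g.
Volume = m/ρ = 0.1188 / 7.19 = 0.01652 cm³.
Thickness = V/A = 0.01652 / 238 = 6.94 × 10⁻⁵ cm = 0.694 μm.

0.694 μm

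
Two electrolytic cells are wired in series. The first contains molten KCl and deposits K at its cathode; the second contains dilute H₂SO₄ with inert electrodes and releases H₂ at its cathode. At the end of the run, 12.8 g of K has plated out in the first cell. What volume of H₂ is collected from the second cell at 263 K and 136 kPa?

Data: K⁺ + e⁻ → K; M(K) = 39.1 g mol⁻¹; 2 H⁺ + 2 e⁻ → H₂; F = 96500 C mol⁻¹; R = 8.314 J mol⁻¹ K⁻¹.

n(K) = 12.8 / 39.1 = 0.3274 mol, so n(e⁻) = 1 × 0.3274 = 0.3274 mol.
The cells are in series, so the same 0.3274 mol of electrons passes through the second cell.
2 H⁺ + 2 e⁻ → H₂ — 2 mol e⁻ per mol H₂, so n(H₂) = 0.3274/2 = 0.1637 mol.
V = nRT/P = (0.1637 × 8.314 × 263) / (136 × 10³) = 0.00263 m³ = 2.63 L.

2.63 L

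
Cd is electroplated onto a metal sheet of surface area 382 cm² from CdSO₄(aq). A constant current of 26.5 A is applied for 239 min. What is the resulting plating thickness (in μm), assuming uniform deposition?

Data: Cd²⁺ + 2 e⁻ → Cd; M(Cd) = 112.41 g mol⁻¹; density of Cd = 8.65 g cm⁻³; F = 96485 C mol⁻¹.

670 μm

Q = I·t = 26.50 × 14340 = 380000 C; n(e⁻) = 3.939 mol.
n(Cd) = n(e⁻)/2 = 1.969 mol, so m = 1.969 × 112.41 = 221.4 g.
Volume = m/ρ = 221.4 / 8.65 = 25.59 cm³.
Thickness = V/A = 25.59 / 382 = 0.0670 cm = 670 μm.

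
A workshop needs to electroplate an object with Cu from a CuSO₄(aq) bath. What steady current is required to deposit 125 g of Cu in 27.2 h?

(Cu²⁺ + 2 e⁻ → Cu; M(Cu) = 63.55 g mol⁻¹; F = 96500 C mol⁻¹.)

n(Cu) = 125 / 63.55 = 1.967 mol.
n(e⁻) = 2 × 1.967 = 3.934 mol.
Q = n(e⁻)·F = 3.934 × 96500 = 379600 C.
I = Q/t = 379600 / 97920 s = 3.88 A.

3.88 A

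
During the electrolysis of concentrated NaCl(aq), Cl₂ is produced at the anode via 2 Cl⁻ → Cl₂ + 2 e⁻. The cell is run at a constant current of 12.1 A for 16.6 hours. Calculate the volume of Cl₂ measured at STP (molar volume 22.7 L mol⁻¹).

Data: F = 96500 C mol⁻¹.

Q = I·t = 12.10 A × 59760 s = 723100 C.
n(e⁻) = Q/F = 723100 / 96500 = 7.493 mol.
2 electrons are transferred per Cl₂ molecule, so n(Cl₂) = 7.493 / 2 = 3.747 mol.
V = n × V_m = 3.747 × 22.7 = 85.0 L.

85.0 L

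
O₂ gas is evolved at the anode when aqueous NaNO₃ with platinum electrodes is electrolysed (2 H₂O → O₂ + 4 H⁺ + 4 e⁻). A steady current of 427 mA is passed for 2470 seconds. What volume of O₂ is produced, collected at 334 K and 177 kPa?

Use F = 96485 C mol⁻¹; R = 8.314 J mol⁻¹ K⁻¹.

Q = I·t = 0.4270 A × 2470.0 s = 1055 C.
n(e⁻) = Q/F = 1055 / 96485 = 0.01093 mol.
4 electrons are transferred per O₂ molecule, so n(O₂) = 0.01093 / 4 = 0.002733 mol.
V = nRT/P = (0.002733 × 8.314 × 334) / (177 × 10³ Pa) = 4.29 × 10⁻⁵ m³ = 0.0429 L.

0.0429 L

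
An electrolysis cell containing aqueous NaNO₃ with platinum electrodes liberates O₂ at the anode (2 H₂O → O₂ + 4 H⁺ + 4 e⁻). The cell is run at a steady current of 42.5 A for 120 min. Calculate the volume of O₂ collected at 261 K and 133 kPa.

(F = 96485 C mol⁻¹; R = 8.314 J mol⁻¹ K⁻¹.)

Q = I·t = 42.50 A × 7200.0 s = 306000 C.
n(e⁻) = Q/F = 306000 / 96485 = 3.171 mol.
4 electrons are transferred per O₂ molecule, so n(O₂) = 3.171 / 4 = 0.7929 mol.
V = nRT/P = (0.7929 × 8.314 × 261) / (133 × 10³ Pa) = 0.0129 m³ = 12.9 L.

12.9 L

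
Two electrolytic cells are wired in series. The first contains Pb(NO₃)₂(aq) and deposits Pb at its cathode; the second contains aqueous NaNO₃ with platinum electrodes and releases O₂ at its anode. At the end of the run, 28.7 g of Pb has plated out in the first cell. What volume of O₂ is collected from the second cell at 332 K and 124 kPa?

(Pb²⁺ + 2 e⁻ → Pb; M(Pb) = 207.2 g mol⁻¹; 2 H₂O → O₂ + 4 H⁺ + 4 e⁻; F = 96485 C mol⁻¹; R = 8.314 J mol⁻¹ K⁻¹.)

n(Pb) = 28.7 / 207.2 = 0.1385 mol, so n(e⁻) = 2 × 0.1385 = 0.2770 mol.
The cells are in series, so the same 0.2770 mol of electrons passes through the second cell.
2 H₂O → O₂ + 4 H⁺ + 4 e⁻ — 4 mol e⁻ per mol O₂, so n(O₂) = 0.2770/4 = 0.06926 mol.
V = nRT/P = (0.06926 × 8.314 × 332) / (124 × 10³) = 0.00154 m³ = 1.54 L.

1.54 L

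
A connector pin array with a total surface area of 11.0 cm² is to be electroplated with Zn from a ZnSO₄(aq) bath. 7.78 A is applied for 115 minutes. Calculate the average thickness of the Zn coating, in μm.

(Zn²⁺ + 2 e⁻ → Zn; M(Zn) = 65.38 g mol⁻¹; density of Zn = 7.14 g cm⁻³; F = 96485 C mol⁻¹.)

Q = I·t = 7.780 × 6900.0 = 53680 C; n(e⁻) = 0.5564 mol.
n(Zn) = n(e⁻)/2 = 0.2782 mol, so m = 0.2782 × 65.38 = 18.19 g.
Volume = m/ρ = 18.19 / 7.14 = 2.547 cm³.
Thickness = V/A = 2.547 / 11.0 = 0.232 cm = 2320 μm.

2320 μm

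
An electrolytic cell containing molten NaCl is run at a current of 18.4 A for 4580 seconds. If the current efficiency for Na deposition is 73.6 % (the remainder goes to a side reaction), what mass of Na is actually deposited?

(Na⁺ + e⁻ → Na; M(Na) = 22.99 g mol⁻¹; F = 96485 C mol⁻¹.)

14.8 g

Q = I·t = 18.40 × 4580.0 = 84270 C.
n(e⁻) = 84270/96485 = 0.8734 mol; theoretically n(Na) = 0.8734/1 = 0.8734 mol, m_theo = 20.08 g.
At 73.6 % efficiency, m_actual = 0.736 × 20.08 = 14.8 g.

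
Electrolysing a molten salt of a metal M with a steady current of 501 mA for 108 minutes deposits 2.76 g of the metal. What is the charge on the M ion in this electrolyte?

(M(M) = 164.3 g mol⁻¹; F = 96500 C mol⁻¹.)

Q = I·t = 0.5010 A × 6480.0 s = 3246 C, so n(e⁻) = 3246/96500 = 0.03364 mol.
n(M) deposited = 2.76 / 164.3 = 0.01680 mol.
Electrons per atom = n(e⁻)/n(M) = 0.03364 / 0.01680 = 2.00 ≈ 2, so the ion is M²⁺.

+2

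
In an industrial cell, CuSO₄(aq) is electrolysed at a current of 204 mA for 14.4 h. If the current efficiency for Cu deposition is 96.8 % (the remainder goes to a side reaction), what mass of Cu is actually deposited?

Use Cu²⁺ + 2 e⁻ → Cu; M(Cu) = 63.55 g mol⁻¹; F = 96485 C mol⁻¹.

Q = I·t = 0.2040 × 51840 = 10580 C.
n(e⁻) = 10580/96485 = 0.1096 mol; theoretically n(Cu) = 0.1096/2 = 0.05480 mol, m_theo = 3.483 g.
At 96.8 % efficiency, m_actual = 0.968 × 3.483 = 3.37 g.

3.37 g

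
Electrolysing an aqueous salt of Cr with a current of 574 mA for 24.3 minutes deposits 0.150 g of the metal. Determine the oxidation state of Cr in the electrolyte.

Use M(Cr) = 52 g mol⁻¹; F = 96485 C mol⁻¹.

+3

Q = I·t = 0.5740 A × 1458.0 s = 836.9 C, so n(e⁻) = 836.9/96485 = 0.008674 mol.
n(Cr) deposited = 0.150 / 52 = 0.002885 mol.
Electrons per atom = n(e⁻)/n(Cr) = 0.008674 / 0.002885 = 3.01 ≈ 3, so the ion is Cr³⁺.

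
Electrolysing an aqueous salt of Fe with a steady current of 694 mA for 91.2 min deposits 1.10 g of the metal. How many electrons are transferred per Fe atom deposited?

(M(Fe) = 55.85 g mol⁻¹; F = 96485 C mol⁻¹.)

Q = I·t = 0.6940 A × 5472.0 s = 3798 C, so n(e⁻) = 3798/96485 = 0.03936 mol.
n(Fe) deposited = 1.10 / 55.85 = 0.01970 mol.
Electrons per atom = n(e⁻)/n(Fe) = 0.03936 / 0.01970 = 2.00 ≈ 2, so the ion is Fe²⁺.

2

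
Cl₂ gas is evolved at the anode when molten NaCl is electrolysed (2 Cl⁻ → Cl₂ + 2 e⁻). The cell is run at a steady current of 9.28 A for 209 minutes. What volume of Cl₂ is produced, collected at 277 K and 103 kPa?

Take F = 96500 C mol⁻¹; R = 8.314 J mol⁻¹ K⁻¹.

13.5 L

Q = I·t = 9.280 A × 12540 s = 116400 C.
n(e⁻) = Q/F = 116400 / 96500 = 1.206 mol.
2 electrons are transferred per Cl₂ molecule, so n(Cl₂) = 1.206 / 2 = 0.6030 mol.
V = nRT/P = (0.6030 × 8.314 × 277) / (103 × 10³ Pa) = 0.0135 m³ = 13.5 L.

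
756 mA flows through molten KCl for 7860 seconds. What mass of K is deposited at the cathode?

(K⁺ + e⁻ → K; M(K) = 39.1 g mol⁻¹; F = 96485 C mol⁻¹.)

Q = I·t = 0.7560 A × 7860.0 s = 5942 C.
n(e⁻) = Q/F = 5942 / 96485 = 0.06159 mol.
K⁺ + e⁻ → K, so n(K) = n(e⁻)/1 = 0.06159 mol.
m = n·M = 0.06159 × 39.1 = 2.41 g.

2.41 g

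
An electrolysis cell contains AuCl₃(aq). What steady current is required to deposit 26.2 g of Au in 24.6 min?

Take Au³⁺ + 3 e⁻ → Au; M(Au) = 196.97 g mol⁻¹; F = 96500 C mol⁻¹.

26.1 A

n(Au) = 26.2 / 196.97 = 0.1330 mol.
n(e⁻) = 3 × 0.1330 = 0.3990 mol.
Q = n(e⁻)·F = 0.3990 × 96500 = 38510 C.
I = Q/t = 38510 / 1476.0 s = 26.1 A.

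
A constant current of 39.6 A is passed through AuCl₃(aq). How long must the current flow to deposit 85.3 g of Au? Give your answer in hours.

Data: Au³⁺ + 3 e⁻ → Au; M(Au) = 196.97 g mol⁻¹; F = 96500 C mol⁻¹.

n(Au) = m/M = 85.3 / 196.97 = 0.4331 mol.
Each Au atom requires 3 electrons, so n(e⁻) = 3 × 0.4331 = 1.299 mol.
Q = n(e⁻)·F = 1.299 × 96500 = 125400 C.
t = Q/I = 125400 / 39.60 A = 3166 s = 0.879 h.

0.879 h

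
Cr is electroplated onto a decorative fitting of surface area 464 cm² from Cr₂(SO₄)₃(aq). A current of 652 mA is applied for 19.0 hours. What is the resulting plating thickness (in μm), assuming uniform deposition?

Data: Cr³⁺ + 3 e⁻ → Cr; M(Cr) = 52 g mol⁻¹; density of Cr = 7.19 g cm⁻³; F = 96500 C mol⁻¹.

24.0 μm

Q = I·t = 0.6520 × 68400 = 44600 C; n(e⁻) = 0.4621 mol.
n(Cr) = n(e⁻)/3 = 0.1540 mol, so m = 0.1540 × 52 = 8.010 g.
Volume = m/ρ = 8.010 / 7.19 = 1.114 cm³.
Thickness = V/A = 1.114 / 464 = 0.00240 cm = 24.0 μm.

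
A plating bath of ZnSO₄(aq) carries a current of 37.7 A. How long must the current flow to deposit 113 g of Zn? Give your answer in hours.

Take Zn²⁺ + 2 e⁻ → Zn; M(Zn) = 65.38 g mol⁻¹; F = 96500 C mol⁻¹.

2.46 h

n(Zn) = m/M = 113 / 65.38 = 1.728 mol.
Each Zn atom requires 2 electrons, so n(e⁻) = 2 × 1.728 = 3.457 mol.
Q = n(e⁻)·F = 3.457 × 96500 = 333600 C.
t = Q/I = 333600 / 37.70 A = 8848 s = 2.46 h.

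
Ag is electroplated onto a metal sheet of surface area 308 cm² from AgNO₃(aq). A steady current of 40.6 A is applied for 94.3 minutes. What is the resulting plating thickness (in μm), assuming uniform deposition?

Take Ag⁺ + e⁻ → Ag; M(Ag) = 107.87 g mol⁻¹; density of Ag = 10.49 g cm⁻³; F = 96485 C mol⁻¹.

Q = I·t = 40.60 × 5658.0 = 229700 C; n(e⁻) = 2.381 mol.
n(Ag) = n(e⁻)/1 = 2.381 mol, so m = 2.381 × 107.87 = 256.8 g.
Volume = m/ρ = 256.8 / 10.49 = 24.48 cm³.
Thickness = V/A = 24.48 / 308 = 0.0795 cm = 795 μm.

795 μm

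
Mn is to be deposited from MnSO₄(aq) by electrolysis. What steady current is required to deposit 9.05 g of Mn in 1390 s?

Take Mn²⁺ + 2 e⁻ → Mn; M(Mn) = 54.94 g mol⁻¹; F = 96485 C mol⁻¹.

n(Mn) = 9.05 / 54.94 = 0.1647 mol.
n(e⁻) = 2 × 0.1647 = 0.3295 mol.
Q = n(e⁻)·F = 0.3295 × 96485 = 31790 C.
I = Q/t = 31790 / 1390.0 s = 22.9 A.

22.9 A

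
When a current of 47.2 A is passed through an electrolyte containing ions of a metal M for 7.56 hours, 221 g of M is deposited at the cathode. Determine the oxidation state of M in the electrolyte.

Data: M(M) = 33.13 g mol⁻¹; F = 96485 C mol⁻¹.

+2

Q = I·t = 47.20 A × 27216 s = 1285000 C, so n(e⁻) = 1285000/96485 = 13.31 mol.
n(M) deposited = 221 / 33.13 = 6.671 mol.
Electrons per atom = n(e⁻)/n(M) = 13.31 / 6.671 = 2.00 ≈ 2, so the ion is M²⁺.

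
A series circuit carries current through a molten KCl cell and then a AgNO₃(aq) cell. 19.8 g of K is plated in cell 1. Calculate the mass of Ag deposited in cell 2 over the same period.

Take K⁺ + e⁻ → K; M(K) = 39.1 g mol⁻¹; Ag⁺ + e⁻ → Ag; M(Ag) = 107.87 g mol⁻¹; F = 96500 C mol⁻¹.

54.6 g

n(K) = 19.8 / 39.1 = 0.5064 mol.
Since K⁺ + e⁻ → K, n(e⁻) passed = 1 × 0.5064 = 0.5064 mol.
Cells in series carry the same charge, so the same 0.5064 mol of electrons passes through cell 2.
Ag⁺ + e⁻ → Ag, so n(Ag) = 0.5064 / 1 = 0.5064 mol.
m(Ag) = 0.5064 × 107.87 = 54.6 g.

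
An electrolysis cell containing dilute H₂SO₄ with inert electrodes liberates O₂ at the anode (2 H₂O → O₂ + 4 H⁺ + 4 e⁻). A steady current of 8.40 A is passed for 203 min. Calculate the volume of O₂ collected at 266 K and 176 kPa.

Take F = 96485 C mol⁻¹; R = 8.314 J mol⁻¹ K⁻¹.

Q = I·t = 8.400 A × 12180 s = 102300 C.
n(e⁻) = Q/F = 102300 / 96485 = 1.060 mol.
4 electrons are transferred per O₂ molecule, so n(O₂) = 1.060 / 4 = 0.2651 mol.
V = nRT/P = (0.2651 × 8.314 × 266) / (176 × 10³ Pa) = 0.00333 m³ = 3.33 L.

3.33 L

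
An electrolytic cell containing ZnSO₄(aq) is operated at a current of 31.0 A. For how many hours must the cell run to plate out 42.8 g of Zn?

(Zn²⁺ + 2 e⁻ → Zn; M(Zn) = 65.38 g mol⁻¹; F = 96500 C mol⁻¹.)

1.13 h

n(Zn) = m/M = 42.8 / 65.38 = 0.6546 mol.
Each Zn atom requires 2 electrons, so n(e⁻) = 2 × 0.6546 = 1.309 mol.
Q = n(e⁻)·F = 1.309 × 96500 = 126300 C.
t = Q/I = 126300 / 31.00 A = 4076 s = 1.13 h.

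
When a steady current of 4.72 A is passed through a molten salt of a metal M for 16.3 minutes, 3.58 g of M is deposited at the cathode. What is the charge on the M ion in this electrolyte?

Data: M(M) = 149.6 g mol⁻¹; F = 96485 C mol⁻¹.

+2

Q = I·t = 4.720 A × 978.00 s = 4616 C, so n(e⁻) = 4616/96485 = 0.04784 mol.
n(M) deposited = 3.58 / 149.6 = 0.02393 mol.
Electrons per atom = n(e⁻)/n(M) = 0.04784 / 0.02393 = 2.00 ≈ 2, so the ion is M²⁺.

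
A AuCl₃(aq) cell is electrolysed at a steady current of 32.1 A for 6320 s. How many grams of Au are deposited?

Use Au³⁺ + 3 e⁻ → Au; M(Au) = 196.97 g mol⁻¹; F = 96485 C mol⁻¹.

138 g

Q = I·t = 32.10 A × 6320.0 s = 202900 C.
n(e⁻) = Q/F = 202900 / 96485 = 2.103 mol.
Au³⁺ + 3 e⁻ → Au, so n(Au) = n(e⁻)/3 = 0.7009 mol.
m = n·M = 0.7009 × 196.97 = 138 g.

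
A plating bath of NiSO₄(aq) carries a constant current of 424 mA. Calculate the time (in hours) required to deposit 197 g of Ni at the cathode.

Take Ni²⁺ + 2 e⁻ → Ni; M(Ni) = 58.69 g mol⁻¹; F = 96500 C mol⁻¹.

424 h

n(Ni) = m/M = 197 / 58.69 = 3.357 mol.
Each Ni atom requires 2 electrons, so n(e⁻) = 2 × 3.357 = 6.713 mol.
Q = n(e⁻)·F = 6.713 × 96500 = 647800 C.
t = Q/I = 647800 / 0.4240 A = 1528000 s = 424 h.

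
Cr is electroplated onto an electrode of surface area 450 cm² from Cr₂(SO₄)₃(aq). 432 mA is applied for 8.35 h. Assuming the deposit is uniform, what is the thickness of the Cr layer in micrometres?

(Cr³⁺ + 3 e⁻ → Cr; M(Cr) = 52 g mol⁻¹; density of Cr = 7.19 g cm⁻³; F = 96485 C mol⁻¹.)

Q = I·t = 0.4320 × 30060 = 12990 C; n(e⁻) = 0.1346 mol.
n(Cr) = n(e⁻)/3 = 0.04486 mol, so m = 0.04486 × 52 = 2.333 g.
Volume = m/ρ = 2.333 / 7.19 = 0.3245 cm³.
Thickness = V/A = 0.3245 / 450 = 7.21 × 10⁻⁴ cm = 7.21 μm.

7.21 μm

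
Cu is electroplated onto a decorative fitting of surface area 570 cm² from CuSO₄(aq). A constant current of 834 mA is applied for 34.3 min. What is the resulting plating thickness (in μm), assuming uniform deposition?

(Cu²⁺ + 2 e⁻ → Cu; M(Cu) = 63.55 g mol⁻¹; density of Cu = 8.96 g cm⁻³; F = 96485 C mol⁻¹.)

1.11 μm

Q = I·t = 0.8340 × 2058.0 = 1716 C; n(e⁻) = 0.01779 mol.
n(Cu) = n(e⁻)/2 = 0.008895 mol, so m = 0.008895 × 63.55 = 0.5652 g.
Volume = m/ρ = 0.5652 / 8.96 = 0.06309 cm³.
Thickness = V/A = 0.06309 / 570 = 1.11 × 10⁻⁴ cm = 1.11 μm.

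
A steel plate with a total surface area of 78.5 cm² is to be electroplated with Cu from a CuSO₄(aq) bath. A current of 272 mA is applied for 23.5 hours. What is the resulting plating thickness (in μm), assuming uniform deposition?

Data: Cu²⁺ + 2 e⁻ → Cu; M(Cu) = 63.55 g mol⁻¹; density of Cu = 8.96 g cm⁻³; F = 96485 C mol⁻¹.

108 μm

Q = I·t = 0.2720 × 84600 = 23010 C; n(e⁻) = 0.2385 mol.
n(Cu) = n(e⁻)/2 = 0.1192 mol, so m = 0.1192 × 63.55 = 7.578 g.
Volume = m/ρ = 7.578 / 8.96 = 0.8458 cm³.
Thickness = V/A = 0.8458 / 78.5 = 0.0108 cm = 108 μm.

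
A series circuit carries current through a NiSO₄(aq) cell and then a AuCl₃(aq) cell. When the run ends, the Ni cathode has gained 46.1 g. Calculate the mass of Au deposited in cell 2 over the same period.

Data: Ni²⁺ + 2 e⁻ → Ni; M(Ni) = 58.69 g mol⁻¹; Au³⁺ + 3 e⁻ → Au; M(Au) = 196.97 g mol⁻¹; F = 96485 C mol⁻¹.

n(Ni) = 46.1 / 58.69 = 0.7855 mol.
Since Ni²⁺ + 2 e⁻ → Ni, n(e⁻) passed = 2 × 0.7855 = 1.571 mol.
Cells in series carry the same charge, so the same 1.571 mol of electrons passes through cell 2.
Au³⁺ + 3 e⁻ → Au, so n(Au) = 1.571 / 3 = 0.5237 mol.
m(Au) = 0.5237 × 196.97 = 103 g.

103 g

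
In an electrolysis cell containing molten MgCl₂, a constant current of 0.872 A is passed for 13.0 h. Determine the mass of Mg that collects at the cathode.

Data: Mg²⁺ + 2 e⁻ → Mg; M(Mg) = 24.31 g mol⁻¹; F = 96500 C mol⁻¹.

Q = I·t = 0.8720 A × 46800 s = 40810 C.
n(e⁻) = Q/F = 40810 / 96500 = 0.4229 mol.
Mg²⁺ + 2 e⁻ → Mg, so n(Mg) = n(e⁻)/2 = 0.2114 mol.
m = n·M = 0.2114 × 24.31 = 5.14 g.

5.14 g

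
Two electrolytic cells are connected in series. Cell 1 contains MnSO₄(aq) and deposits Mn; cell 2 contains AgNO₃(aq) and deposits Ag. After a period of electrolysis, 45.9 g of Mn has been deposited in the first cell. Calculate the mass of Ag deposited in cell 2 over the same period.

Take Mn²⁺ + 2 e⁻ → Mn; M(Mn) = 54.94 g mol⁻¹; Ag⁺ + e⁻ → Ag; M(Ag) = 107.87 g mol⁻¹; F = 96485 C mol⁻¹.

n(Mn) = 45.9 / 54.94 = 0.8355 mol.
Since Mn²⁺ + 2 e⁻ → Mn, n(e⁻) passed = 2 × 0.8355 = 1.671 mol.
Cells in series carry the same charge, so the same 1.671 mol of electrons passes through cell 2.
Ag⁺ + e⁻ → Ag, so n(Ag) = 1.671 / 1 = 1.671 mol.
m(Ag) = 1.671 × 107.87 = 180 g.

180 g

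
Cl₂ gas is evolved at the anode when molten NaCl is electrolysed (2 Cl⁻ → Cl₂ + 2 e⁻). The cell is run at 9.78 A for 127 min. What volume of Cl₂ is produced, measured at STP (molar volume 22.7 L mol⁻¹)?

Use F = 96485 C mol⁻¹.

Q = I·t = 9.780 A × 7620.0 s = 74520 C.
n(e⁻) = Q/F = 74520 / 96485 = 0.7724 mol.
2 electrons are transferred per Cl₂ molecule, so n(Cl₂) = 0.7724 / 2 = 0.3862 mol.
V = n × V_m = 0.3862 × 22.7 = 8.77 L.

8.77 L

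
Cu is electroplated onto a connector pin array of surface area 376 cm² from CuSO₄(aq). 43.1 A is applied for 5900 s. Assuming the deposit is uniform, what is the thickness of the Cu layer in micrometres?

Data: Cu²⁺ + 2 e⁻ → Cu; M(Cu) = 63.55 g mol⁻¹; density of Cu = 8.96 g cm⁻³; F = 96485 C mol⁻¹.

Q = I·t = 43.10 × 5900.0 = 254300 C; n(e⁻) = 2.636 mol.
n(Cu) = n(e⁻)/2 = 1.318 mol, so m = 1.318 × 63.55 = 83.74 g.
Volume = m/ρ = 83.74 / 8.96 = 9.346 cm³.
Thickness = V/A = 9.346 / 376 = 0.0249 cm = 249 μm.

249 μm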